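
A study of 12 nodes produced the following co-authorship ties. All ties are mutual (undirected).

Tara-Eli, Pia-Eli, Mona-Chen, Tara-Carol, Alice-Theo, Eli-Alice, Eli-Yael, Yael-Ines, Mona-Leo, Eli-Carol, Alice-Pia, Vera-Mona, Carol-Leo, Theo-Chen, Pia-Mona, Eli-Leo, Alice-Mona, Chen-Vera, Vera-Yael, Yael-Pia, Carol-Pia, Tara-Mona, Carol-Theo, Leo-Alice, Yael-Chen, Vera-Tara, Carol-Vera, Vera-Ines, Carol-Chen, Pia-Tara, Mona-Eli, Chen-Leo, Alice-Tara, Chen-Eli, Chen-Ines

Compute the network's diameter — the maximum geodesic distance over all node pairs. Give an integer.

Eccentricity of each node (its greatest distance to any other): Alice:3, Carol:2, Chen:2, Eli:2, Ines:3, Leo:2, Mona:2, Pia:2, Tara:2, Theo:2, Vera:2, Yael:2.
The maximum eccentricity is 3, realized for instance by the pair Ines–Alice via Ines – Chen – Leo – Alice. So the diameter is 3.

3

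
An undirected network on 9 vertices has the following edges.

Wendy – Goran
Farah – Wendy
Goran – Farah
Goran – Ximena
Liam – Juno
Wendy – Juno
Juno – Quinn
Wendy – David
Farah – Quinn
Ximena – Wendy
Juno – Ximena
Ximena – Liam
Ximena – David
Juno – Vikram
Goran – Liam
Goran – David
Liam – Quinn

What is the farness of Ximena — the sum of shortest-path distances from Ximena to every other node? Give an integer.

11

Distances from Ximena: David:1, Farah:2, Goran:1, Juno:1, Liam:1, Quinn:2, Vikram:2, Wendy:1.
Sum = 1 + 2 + 1 + 1 + 1 + 2 + 2 + 1 = 11.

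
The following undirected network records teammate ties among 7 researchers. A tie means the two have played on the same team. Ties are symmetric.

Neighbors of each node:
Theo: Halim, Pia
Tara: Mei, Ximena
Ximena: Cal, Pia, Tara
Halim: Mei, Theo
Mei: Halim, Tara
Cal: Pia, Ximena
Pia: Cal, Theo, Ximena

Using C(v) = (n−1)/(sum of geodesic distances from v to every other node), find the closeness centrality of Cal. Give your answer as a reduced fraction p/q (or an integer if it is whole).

Distances from Cal: Halim:3, Mei:3, Pia:1, Tara:2, Theo:2, Ximena:1. Sum = 12.
n = 7, so closeness = 6/12 = 1/2.

1/2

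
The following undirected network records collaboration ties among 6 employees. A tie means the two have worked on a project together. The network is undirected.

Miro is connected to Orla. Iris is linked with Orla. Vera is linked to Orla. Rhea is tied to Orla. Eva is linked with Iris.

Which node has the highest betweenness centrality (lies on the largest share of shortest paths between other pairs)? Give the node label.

Orla

Unnormalized betweenness of each node: Eva:0, Iris:4, Miro:0, Orla:9, Rhea:0, Vera:0.
Orla has the largest value, 9, making it the main broker — the node through which the most shortest paths run.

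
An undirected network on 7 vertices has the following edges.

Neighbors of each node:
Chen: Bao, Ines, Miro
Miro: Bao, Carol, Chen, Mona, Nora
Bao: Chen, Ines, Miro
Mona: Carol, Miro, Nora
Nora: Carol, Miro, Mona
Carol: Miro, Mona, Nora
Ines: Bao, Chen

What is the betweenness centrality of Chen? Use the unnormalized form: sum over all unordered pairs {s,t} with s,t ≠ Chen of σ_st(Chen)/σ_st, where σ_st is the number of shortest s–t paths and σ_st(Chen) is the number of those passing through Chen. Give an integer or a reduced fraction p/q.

2

Pairs whose geodesics pass through Chen — Ines–Miro: 1/2; Ines–Nora: 1/2; Ines–Carol: 1/2; Ines–Mona: 1/2.
All other pairs contribute 0.
Summing the contributions gives betweenness(Chen) = 2.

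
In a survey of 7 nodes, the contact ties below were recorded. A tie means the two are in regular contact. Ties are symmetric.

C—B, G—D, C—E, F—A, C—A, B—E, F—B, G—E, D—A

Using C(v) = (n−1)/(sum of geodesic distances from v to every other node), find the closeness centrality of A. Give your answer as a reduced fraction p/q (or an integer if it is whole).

Distances from A: B:2, C:1, D:1, E:2, F:1, G:2. Sum = 9.
n = 7, so closeness = 6/9 = 2/3.

2/3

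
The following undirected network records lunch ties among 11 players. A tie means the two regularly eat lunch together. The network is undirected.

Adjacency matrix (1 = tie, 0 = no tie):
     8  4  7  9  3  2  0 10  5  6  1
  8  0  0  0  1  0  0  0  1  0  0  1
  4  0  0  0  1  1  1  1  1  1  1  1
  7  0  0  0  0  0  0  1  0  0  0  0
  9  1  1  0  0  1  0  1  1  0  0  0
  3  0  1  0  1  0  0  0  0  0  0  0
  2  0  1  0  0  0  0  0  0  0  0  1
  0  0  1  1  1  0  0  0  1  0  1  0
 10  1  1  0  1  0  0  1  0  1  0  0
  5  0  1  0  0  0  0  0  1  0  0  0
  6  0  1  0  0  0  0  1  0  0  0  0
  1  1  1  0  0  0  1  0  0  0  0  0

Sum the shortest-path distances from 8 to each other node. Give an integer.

Distances from 8: 0:2, 1:1, 2:2, 3:2, 4:2, 5:2, 6:3, 7:3, 9:1, 10:1.
Sum = 2 + 1 + 2 + 2 + 2 + 2 + 3 + 3 + 1 + 1 = 19.

19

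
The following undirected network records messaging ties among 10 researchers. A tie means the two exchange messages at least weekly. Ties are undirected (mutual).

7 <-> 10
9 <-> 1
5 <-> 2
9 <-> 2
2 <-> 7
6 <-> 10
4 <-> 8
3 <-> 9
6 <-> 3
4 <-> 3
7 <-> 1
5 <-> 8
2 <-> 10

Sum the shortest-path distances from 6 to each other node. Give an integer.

Distances from 6: 1:3, 2:2, 3:1, 4:2, 5:3, 7:2, 8:3, 9:2, 10:1.
Sum = 3 + 2 + 1 + 2 + 3 + 2 + 3 + 2 + 1 = 19.

19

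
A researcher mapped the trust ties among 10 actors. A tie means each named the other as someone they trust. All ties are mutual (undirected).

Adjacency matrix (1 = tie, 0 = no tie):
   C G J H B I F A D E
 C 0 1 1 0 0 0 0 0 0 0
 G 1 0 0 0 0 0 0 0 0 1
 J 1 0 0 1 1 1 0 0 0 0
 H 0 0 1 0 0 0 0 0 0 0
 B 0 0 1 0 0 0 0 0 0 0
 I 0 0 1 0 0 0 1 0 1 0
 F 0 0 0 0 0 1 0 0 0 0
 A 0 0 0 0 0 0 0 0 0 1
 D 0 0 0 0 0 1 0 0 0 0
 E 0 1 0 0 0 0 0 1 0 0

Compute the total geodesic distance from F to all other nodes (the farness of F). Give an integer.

29

Distances from F: A:6, B:3, C:3, D:2, E:5, G:4, H:3, I:1, J:2.
Sum = 6 + 3 + 3 + 2 + 5 + 4 + 3 + 1 + 2 = 29.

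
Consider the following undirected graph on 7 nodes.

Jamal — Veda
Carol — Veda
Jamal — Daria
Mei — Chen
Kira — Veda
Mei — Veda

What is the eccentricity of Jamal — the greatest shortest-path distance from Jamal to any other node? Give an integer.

Distances from Jamal: Carol:2, Chen:3, Daria:1, Kira:2, Mei:2, Veda:1.
The largest is 3 (to Chen), so the eccentricity of Jamal is 3.

3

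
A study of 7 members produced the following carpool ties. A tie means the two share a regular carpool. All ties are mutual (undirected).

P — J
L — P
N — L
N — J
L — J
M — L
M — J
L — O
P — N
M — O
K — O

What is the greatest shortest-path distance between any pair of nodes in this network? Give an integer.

3

Eccentricity of each node (its greatest distance to any other): J:3, K:3, L:2, M:2, N:3, O:2, P:3.
The maximum eccentricity is 3, realized for instance by the pair N–K via N – L – O – K. So the diameter is 3.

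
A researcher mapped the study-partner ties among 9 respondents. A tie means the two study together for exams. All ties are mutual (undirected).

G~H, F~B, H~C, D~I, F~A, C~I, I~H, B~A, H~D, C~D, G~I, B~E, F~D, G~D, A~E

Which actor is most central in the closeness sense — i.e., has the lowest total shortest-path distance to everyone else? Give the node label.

Farness (sum of distances to all others) for each node — A:17, B:17, C:17, D:12, E:23, F:13, G:17, H:16, I:16.
The smallest farness is 12, for D, so D has the highest closeness.

D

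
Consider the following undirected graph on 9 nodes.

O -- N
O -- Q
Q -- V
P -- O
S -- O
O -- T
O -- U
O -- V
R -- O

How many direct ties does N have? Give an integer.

N is directly tied to O. That is 1 neighbor, so the degree of N is 1.

1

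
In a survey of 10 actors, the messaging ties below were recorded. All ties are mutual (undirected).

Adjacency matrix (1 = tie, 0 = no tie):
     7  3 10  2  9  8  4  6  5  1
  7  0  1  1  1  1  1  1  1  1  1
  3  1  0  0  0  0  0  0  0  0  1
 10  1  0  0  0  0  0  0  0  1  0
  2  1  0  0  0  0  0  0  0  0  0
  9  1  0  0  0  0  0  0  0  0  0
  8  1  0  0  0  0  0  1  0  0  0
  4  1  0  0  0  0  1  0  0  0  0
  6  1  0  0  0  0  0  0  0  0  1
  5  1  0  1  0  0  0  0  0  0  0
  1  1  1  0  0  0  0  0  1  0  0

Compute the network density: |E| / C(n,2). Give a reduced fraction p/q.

There are 13 edges and 10 nodes, so the maximum possible is C(10,2) = 45.
Density = 13/45.

13/45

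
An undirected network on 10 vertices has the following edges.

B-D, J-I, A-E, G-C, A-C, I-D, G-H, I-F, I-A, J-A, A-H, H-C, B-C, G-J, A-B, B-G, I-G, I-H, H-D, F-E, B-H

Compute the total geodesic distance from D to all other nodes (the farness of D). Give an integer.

16

Distances from D: A:2, B:1, C:2, E:3, F:2, G:2, H:1, I:1, J:2.
Sum = 2 + 1 + 2 + 3 + 2 + 2 + 1 + 1 + 2 = 16.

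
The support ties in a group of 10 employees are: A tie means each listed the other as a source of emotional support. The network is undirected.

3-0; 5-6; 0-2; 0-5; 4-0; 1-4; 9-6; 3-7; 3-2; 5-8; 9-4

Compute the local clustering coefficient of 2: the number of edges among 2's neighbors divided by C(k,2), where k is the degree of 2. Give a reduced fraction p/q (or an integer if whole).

1

2's neighbors: 0 and 3 (k = 2).
Possible neighbor pairs: C(2,2) = 1. Edges among them: 0–3 → e = 1.
Clustering(2) = 1/1.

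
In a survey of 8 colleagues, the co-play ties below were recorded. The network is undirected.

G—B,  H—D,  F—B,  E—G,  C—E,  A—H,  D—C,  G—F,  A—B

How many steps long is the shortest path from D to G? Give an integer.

One shortest route is D – C – E – G, which uses 3 edges, and at distance 2 from D we only reach {A, E}, which does not include G. So d(D,G) = 3.

3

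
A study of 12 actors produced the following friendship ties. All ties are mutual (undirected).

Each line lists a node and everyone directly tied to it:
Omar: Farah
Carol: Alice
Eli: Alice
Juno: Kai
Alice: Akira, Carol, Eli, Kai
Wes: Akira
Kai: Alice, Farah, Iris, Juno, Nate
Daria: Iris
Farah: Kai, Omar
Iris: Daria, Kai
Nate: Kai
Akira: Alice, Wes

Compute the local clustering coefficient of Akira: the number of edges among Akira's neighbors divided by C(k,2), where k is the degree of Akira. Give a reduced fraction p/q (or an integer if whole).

Akira's neighbors: Alice and Wes (k = 2).
Possible neighbor pairs: C(2,2) = 1. Edges among them: none → e = 0.
Clustering(Akira) = 0/1.

0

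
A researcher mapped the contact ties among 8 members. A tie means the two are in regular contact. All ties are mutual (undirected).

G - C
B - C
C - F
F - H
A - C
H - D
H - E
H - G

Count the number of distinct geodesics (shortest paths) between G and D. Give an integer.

1

The shortest distance is 2, and the only length-2 path is G–H–D. So there is exactly 1 shortest path.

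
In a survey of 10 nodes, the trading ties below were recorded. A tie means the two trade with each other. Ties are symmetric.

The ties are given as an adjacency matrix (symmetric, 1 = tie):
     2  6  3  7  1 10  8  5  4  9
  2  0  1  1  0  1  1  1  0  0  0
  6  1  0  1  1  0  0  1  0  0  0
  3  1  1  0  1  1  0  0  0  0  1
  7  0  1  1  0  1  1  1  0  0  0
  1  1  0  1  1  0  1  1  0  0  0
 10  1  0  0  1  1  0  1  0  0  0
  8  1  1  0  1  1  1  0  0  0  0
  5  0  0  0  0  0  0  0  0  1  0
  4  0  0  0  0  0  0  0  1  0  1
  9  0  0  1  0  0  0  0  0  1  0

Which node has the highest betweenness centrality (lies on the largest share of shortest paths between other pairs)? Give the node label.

Unnormalized betweenness of each node: 1:38/15, 2:35/12, 3:369/20, 4:8, 5:0, 6:6/5, 7:35/12, 8:47/60, 9:14, 10:1/5.
3 has the largest value, 369/20, making it the main broker — the node through which the most shortest paths run.

3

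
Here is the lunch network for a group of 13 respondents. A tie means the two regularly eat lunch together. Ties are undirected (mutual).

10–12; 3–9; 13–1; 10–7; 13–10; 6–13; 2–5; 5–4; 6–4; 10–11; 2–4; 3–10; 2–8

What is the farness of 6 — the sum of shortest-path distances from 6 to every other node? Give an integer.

29

Distances from 6: 1:2, 2:2, 3:3, 4:1, 5:2, 7:3, 8:3, 9:4, 10:2, 11:3, 12:3, 13:1.
Sum = 2 + 2 + 3 + 1 + 2 + 3 + 3 + 4 + 2 + 3 + 3 + 1 = 29.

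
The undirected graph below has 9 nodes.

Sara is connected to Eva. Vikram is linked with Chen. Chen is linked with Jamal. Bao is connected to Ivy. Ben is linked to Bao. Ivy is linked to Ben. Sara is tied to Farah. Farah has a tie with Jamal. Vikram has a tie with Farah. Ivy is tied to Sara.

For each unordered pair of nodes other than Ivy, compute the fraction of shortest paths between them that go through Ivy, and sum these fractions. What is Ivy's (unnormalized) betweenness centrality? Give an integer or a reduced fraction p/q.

12

Pairs whose geodesics pass through Ivy — Farah–Ben: 1; Farah–Bao: 1; Vikram–Ben: 1; Vikram–Bao: 1; Jamal–Ben: 1; Jamal–Bao: 1; Chen–Ben: 2/2; Chen–Bao: 2/2; Eva–Ben: 1; Eva–Bao: 1; Ben–Sara: 1; Sara–Bao: 1.
All other pairs contribute 0.
Summing the contributions gives betweenness(Ivy) = 12.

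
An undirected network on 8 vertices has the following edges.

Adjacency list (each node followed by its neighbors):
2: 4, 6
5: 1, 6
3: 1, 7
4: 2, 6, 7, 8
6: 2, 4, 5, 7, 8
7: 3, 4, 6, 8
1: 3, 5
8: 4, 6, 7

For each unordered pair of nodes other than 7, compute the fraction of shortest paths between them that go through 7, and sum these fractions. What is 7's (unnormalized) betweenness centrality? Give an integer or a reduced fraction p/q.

Pairs whose geodesics pass through 7 — 8–3: 1; 8–1: 1/2; 6–3: 1; 4–3: 1; 4–1: 1/2; 2–3: 2/2.
All other pairs contribute 0.
Summing the contributions gives betweenness(7) = 5.

5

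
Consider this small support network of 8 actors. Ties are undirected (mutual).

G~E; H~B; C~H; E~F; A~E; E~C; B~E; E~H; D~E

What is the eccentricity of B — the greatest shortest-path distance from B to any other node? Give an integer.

Distances from B: A:2, C:2, D:2, E:1, F:2, G:2, H:1.
The largest is 2 (to F, G, A, D, and C), so the eccentricity of B is 2.

2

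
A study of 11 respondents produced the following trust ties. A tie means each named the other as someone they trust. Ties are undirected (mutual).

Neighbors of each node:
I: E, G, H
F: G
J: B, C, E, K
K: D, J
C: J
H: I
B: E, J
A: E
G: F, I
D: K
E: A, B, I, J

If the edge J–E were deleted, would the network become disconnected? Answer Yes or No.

No

Even without that edge, J still reaches E via J – B – E, so the network stays connected. Not a bridge.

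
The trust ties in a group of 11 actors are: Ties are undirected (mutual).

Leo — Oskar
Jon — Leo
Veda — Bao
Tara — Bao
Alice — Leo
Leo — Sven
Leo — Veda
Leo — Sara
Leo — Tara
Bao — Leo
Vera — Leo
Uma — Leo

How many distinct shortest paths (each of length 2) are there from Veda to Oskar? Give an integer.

The shortest distance is 2, and the only length-2 path is Veda–Leo–Oskar. So there is exactly 1 shortest path.

1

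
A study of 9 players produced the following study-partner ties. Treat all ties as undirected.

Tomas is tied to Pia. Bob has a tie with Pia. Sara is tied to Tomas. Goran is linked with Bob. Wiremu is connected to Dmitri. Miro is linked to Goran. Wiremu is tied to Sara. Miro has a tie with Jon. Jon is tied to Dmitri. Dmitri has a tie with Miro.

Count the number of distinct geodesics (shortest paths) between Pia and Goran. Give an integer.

The shortest distance is 2, and the only length-2 path is Pia–Bob–Goran. So there is exactly 1 shortest path.

1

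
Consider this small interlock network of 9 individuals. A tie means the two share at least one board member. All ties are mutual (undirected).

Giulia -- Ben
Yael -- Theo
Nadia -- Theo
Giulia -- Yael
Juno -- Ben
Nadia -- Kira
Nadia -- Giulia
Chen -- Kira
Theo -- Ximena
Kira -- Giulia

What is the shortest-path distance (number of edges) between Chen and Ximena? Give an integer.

4

One shortest route is Chen – Kira – Nadia – Theo – Ximena, which uses 4 edges, and at distance 3 from Chen we only reach {Ben, Theo, Yael}, which does not include Ximena. So d(Chen,Ximena) = 4.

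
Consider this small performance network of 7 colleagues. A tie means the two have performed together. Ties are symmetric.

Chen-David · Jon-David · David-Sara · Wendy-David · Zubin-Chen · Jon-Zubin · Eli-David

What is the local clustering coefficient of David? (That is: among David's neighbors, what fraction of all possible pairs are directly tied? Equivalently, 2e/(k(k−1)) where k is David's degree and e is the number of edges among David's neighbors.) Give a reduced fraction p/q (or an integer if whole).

David's neighbors: Chen, Eli, Jon, Sara, and Wendy (k = 5).
Possible neighbor pairs: C(5,2) = 10. Edges among them: none → e = 0.
Clustering(David) = 0/10 = 0.

0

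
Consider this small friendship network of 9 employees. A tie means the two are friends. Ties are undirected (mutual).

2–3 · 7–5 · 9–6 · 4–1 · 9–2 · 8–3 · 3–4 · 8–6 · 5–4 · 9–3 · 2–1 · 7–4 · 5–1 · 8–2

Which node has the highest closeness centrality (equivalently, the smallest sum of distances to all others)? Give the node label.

3

Farness (sum of distances to all others) for each node — 1:14, 2:13, 3:12, 4:13, 5:17, 6:20, 7:19, 8:15, 9:15.
The smallest farness is 12, for 3, so 3 has the highest closeness.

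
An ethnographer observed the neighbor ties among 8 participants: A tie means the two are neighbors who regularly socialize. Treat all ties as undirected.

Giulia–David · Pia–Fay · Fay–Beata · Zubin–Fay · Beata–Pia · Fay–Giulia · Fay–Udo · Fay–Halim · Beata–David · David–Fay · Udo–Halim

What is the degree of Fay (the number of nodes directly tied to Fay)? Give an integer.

7

Fay is directly tied to Beata, David, Giulia, Halim, Pia, Udo, and Zubin. That is 7 neighbors, so the degree of Fay is 7.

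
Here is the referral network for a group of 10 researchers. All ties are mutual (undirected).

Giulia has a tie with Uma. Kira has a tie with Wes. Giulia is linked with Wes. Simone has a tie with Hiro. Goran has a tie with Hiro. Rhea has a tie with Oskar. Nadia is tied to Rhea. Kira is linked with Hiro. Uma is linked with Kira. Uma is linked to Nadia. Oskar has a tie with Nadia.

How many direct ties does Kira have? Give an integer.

3

Kira is directly tied to Hiro, Uma, and Wes. That is 3 neighbors, so the degree of Kira is 3.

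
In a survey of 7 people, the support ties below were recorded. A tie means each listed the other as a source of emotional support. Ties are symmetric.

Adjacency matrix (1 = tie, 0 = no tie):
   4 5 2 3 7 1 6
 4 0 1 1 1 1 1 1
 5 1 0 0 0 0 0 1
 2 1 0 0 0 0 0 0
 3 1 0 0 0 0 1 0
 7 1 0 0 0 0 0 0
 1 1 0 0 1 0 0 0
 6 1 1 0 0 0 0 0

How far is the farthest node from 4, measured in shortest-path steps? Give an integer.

Distances from 4: 1:1, 2:1, 3:1, 5:1, 6:1, 7:1.
The largest is 1 (to 5, 2, 3, 7, 1, and 6), so the eccentricity of 4 is 1.

1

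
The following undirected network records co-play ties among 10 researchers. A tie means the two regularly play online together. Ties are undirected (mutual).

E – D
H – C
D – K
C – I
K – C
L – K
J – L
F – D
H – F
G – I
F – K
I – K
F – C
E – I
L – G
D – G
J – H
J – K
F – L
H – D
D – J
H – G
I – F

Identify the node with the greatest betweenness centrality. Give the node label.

Unnormalized betweenness of each node: C:7/12, D:461/84, E:1/4, F:241/84, G:25/14, H:13/6, I:337/84, J:41/42, K:311/84, L:7/6.
D has the largest value, 461/84, making it the main broker — the node through which the most shortest paths run.

D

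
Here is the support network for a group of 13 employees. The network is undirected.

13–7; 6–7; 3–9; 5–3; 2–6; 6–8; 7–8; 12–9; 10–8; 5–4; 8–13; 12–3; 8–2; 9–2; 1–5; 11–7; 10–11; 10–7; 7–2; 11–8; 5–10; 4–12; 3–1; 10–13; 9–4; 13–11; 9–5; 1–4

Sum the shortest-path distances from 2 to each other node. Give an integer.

21

Distances from 2: 1:3, 3:2, 4:2, 5:2, 6:1, 7:1, 8:1, 9:1, 10:2, 11:2, 12:2, 13:2.
Sum = 3 + 2 + 2 + 2 + 1 + 1 + 1 + 1 + 2 + 2 + 2 + 2 = 21.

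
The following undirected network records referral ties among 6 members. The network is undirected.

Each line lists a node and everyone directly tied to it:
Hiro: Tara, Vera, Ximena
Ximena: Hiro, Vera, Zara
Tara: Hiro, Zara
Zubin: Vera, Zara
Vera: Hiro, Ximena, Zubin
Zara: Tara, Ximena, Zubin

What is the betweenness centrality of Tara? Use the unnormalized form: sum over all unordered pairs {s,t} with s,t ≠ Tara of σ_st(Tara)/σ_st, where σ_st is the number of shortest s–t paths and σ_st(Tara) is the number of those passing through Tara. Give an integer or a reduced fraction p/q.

1/2

Pairs whose geodesics pass through Tara — Zara–Hiro: 1/2.
All other pairs contribute 0.
Summing the contributions gives betweenness(Tara) = 1/2.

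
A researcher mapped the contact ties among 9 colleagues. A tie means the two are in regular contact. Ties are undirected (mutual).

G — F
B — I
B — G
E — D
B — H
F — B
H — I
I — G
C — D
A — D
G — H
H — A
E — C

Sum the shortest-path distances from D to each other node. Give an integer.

18

Distances from D: A:1, B:3, C:1, E:1, F:4, G:3, H:2, I:3.
Sum = 1 + 3 + 1 + 1 + 4 + 3 + 2 + 3 = 18.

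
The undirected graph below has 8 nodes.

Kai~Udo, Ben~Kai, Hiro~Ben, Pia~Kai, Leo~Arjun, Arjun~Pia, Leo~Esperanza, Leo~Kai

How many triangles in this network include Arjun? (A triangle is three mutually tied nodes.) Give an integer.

Arjun's neighbors are Leo and Pia, but none of them are tied to each other, so no triangle contains Arjun.

0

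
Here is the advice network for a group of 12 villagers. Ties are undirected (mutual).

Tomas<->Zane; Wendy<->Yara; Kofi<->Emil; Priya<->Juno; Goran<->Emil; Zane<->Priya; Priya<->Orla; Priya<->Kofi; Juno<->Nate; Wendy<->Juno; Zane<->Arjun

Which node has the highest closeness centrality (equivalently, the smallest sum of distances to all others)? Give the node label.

Farness (sum of distances to all others) for each node — Arjun:36, Emil:34, Goran:44, Juno:24, Kofi:26, Nate:34, Orla:30, Priya:20, Tomas:36, Wendy:32, Yara:42, Zane:26.
The smallest farness is 20, for Priya, so Priya has the highest closeness.

Priya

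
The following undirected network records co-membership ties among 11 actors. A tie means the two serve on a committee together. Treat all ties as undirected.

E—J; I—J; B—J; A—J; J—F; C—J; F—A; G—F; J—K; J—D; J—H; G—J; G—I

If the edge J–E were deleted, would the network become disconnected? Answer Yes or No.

Yes

Without the J–E edge there is no alternate route between J and E, so the network disconnects. It is a bridge.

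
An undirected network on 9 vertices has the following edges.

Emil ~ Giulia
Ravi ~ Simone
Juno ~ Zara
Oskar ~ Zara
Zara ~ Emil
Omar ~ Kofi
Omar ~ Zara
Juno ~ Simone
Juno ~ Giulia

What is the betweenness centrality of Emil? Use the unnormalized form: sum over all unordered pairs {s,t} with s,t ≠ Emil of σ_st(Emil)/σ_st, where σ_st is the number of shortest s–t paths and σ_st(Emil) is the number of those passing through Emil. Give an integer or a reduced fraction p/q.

Pairs whose geodesics pass through Emil — Omar–Giulia: 1/2; Giulia–Oskar: 1/2; Giulia–Kofi: 1/2; Giulia–Zara: 1/2.
All other pairs contribute 0.
Summing the contributions gives betweenness(Emil) = 2.

2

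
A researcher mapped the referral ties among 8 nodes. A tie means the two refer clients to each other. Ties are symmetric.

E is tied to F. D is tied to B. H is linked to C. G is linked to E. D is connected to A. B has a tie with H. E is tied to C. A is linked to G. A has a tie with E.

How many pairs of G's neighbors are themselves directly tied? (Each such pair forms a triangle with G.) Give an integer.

1

G's neighbors: A and E.
Neighbor pairs that are themselves tied: G–A–E. Each forms one triangle with G, for 1 in total.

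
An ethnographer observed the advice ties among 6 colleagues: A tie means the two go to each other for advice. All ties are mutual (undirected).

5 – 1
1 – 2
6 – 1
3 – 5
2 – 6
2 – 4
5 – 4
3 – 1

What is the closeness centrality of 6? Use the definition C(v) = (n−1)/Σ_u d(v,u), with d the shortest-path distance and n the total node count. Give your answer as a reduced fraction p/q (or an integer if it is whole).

5/8

Distances from 6: 1:1, 2:1, 3:2, 4:2, 5:2. Sum = 8.
n = 6, so closeness = 5/8.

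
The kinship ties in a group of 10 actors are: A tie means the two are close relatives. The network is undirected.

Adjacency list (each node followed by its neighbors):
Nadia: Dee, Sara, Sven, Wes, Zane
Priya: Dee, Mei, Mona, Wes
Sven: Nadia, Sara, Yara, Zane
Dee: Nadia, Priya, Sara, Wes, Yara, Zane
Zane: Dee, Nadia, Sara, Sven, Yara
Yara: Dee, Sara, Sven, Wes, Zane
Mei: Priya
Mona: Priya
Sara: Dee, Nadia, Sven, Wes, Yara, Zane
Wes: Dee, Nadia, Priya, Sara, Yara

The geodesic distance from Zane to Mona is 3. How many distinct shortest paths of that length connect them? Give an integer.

1

The shortest distance is 3, and the only length-3 path is Zane–Dee–Priya–Mona. So there is exactly 1 shortest path.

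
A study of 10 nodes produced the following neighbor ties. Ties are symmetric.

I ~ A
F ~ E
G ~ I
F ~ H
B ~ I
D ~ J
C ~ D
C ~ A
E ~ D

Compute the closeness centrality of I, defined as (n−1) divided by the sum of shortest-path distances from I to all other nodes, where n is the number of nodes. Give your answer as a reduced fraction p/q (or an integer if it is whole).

Distances from I: A:1, B:1, C:2, D:3, E:4, F:5, G:1, H:6, J:4. Sum = 27.
n = 10, so closeness = 9/27 = 1/3.

1/3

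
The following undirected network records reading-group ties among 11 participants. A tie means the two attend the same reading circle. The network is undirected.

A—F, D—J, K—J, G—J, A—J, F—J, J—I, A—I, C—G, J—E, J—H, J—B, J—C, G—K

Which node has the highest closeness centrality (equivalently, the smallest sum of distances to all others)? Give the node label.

J

Farness (sum of distances to all others) for each node — A:17, B:19, C:18, D:19, E:19, F:18, G:17, H:19, I:18, J:10, K:18.
The smallest farness is 10, for J, so J has the highest closeness.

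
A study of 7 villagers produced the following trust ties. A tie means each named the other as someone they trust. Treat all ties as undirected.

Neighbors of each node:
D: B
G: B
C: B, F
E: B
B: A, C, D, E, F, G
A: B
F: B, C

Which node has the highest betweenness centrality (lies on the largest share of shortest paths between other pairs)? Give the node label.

Unnormalized betweenness of each node: A:0, B:14, C:0, D:0, E:0, F:0, G:0.
B has the largest value, 14, making it the main broker — the node through which the most shortest paths run.

B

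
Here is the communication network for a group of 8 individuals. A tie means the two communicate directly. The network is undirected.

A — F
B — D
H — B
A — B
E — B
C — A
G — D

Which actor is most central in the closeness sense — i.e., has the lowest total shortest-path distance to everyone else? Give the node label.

Farness (sum of distances to all others) for each node — A:12, B:10, C:18, D:14, E:16, F:18, G:20, H:16.
The smallest farness is 10, for B, so B has the highest closeness.

B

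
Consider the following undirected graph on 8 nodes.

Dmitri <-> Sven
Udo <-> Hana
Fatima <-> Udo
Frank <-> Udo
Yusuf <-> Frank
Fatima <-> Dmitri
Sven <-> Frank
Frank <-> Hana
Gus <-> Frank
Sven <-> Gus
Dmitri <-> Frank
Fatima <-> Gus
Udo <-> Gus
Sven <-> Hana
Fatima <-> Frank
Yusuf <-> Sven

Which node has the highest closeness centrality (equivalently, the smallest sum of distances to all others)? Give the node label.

Farness (sum of distances to all others) for each node — Dmitri:11, Fatima:10, Frank:7, Gus:10, Hana:11, Sven:9, Udo:10, Yusuf:12.
The smallest farness is 7, for Frank, so Frank has the highest closeness.

Frank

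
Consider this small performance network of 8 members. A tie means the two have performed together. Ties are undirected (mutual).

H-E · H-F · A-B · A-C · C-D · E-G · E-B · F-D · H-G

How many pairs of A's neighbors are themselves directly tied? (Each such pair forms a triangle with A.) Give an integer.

A's neighbors are B and C, but none of them are tied to each other, so no triangle contains A.

0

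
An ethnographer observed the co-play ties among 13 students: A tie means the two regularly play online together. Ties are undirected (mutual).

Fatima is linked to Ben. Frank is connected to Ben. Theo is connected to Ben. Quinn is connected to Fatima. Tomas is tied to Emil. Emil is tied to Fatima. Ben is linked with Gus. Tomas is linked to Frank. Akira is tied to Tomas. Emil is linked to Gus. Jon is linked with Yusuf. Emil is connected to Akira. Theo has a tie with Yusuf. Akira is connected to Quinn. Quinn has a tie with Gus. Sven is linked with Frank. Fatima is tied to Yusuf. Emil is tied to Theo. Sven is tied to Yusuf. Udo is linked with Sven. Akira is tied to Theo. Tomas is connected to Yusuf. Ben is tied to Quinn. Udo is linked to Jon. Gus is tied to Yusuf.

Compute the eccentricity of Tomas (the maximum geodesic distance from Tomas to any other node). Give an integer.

Distances from Tomas: Akira:1, Ben:2, Emil:1, Fatima:2, Frank:1, Gus:2, Jon:2, Quinn:2, Sven:2, Theo:2, Udo:3, Yusuf:1.
The largest is 3 (to Udo), so the eccentricity of Tomas is 3.

3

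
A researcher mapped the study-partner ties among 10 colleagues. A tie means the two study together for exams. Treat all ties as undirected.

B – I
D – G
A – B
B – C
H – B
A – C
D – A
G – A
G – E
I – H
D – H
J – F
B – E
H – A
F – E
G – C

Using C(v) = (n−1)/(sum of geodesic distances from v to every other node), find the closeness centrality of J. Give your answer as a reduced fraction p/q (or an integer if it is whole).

Distances from J: A:4, B:3, C:4, D:4, E:2, F:1, G:3, H:4, I:4. Sum = 29.
n = 10, so closeness = 9/29.

9/29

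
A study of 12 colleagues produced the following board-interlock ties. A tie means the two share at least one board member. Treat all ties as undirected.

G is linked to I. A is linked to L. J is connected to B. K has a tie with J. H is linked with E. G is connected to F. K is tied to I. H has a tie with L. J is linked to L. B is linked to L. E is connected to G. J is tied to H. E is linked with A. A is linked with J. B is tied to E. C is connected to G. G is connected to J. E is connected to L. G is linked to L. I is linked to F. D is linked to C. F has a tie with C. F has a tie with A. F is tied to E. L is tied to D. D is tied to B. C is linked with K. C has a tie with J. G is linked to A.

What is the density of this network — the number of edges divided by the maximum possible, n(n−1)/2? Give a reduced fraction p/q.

29/66

There are 29 edges and 12 nodes, so the maximum possible is C(12,2) = 66.
Density = 29/66.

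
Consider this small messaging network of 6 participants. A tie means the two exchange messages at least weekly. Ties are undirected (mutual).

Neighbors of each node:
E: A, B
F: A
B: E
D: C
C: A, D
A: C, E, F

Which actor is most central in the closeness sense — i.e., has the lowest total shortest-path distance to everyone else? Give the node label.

A

Farness (sum of distances to all others) for each node — A:7, B:13, C:9, D:13, E:9, F:11.
The smallest farness is 7, for A, so A has the highest closeness.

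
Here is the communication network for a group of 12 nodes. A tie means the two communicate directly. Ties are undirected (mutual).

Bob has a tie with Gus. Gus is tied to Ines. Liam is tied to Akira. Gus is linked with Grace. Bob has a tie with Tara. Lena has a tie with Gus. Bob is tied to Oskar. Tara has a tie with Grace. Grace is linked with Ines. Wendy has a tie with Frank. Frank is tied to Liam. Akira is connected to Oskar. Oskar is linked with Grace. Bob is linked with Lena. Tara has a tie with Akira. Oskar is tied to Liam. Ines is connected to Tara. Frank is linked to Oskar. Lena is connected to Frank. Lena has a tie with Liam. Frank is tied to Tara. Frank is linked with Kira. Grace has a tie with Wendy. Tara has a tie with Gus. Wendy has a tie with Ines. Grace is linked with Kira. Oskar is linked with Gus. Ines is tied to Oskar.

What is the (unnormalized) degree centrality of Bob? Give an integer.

4

Bob is directly tied to Gus, Lena, Oskar, and Tara. That is 4 neighbors, so the degree of Bob is 4.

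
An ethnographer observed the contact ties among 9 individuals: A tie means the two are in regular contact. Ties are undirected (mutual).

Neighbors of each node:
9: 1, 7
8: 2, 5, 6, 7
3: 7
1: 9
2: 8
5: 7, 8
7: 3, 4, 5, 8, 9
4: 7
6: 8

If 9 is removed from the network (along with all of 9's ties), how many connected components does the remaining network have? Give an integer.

Without 9, the remaining ties split the others into: {2, 3, 4, 5, 6, 7, 8}; {1}.
That's 2 separate components.

2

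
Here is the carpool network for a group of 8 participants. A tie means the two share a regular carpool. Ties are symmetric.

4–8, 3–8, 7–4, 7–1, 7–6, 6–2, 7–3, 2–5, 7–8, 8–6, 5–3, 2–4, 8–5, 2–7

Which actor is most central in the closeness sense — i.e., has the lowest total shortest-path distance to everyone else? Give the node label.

7

Farness (sum of distances to all others) for each node — 1:14, 2:10, 3:11, 4:11, 5:12, 6:11, 7:8, 8:9.
The smallest farness is 8, for 7, so 7 has the highest closeness.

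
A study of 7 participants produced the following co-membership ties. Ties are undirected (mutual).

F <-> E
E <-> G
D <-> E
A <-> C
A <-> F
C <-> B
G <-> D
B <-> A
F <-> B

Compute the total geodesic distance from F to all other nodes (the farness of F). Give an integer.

Distances from F: A:1, B:1, C:2, D:2, E:1, G:2.
Sum = 1 + 1 + 2 + 2 + 1 + 2 = 9.

9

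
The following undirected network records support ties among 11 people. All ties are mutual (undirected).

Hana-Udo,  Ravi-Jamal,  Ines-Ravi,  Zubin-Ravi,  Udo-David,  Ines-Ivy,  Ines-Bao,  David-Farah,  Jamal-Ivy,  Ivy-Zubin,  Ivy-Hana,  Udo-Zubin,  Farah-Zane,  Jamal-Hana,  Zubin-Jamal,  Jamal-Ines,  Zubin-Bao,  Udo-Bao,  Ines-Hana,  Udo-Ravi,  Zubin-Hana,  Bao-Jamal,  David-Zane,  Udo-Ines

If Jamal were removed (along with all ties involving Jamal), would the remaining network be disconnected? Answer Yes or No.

No

Even without Jamal, every remaining node can still reach every other (the residual graph is connected), so Jamal is not a cut vertex.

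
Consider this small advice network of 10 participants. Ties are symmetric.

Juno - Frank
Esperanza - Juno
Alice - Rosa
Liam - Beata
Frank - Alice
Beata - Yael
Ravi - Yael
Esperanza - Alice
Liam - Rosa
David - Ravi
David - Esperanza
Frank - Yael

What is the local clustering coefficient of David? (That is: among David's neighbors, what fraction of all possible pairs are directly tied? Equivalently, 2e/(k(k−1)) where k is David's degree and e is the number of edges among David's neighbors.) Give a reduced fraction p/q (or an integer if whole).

0

David's neighbors: Esperanza and Ravi (k = 2).
Possible neighbor pairs: C(2,2) = 1. Edges among them: none → e = 0.
Clustering(David) = 0/1.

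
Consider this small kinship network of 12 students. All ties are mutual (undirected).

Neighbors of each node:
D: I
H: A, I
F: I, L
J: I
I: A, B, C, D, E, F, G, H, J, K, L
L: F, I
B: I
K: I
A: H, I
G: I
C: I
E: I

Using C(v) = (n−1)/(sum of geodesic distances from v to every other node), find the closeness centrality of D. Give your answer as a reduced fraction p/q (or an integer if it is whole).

11/21

Distances from D: A:2, B:2, C:2, E:2, F:2, G:2, H:2, I:1, J:2, K:2, L:2. Sum = 21.
n = 12, so closeness = 11/21.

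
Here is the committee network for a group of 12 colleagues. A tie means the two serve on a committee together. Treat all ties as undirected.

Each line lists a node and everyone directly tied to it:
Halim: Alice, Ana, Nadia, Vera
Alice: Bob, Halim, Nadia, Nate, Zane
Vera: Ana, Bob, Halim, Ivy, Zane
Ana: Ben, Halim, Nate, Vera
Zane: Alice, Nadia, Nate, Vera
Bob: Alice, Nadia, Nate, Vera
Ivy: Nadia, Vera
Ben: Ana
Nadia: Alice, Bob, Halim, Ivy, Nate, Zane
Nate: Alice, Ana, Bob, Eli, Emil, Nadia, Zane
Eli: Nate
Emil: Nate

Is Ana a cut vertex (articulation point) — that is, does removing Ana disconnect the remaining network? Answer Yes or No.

Removing Ana leaves {Alice, Bob, Eli, Emil, Halim, Ivy, Nadia, Nate, Vera, and Zane} with no path to {Ben}, so the network splits into 2 components. Ana is a cut vertex.

Yes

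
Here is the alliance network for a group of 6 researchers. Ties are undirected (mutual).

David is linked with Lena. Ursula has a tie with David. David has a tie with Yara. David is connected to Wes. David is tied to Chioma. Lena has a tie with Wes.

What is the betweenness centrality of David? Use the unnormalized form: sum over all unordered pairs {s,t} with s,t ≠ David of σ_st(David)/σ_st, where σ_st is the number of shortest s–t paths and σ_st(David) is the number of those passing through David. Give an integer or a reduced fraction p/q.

9

Pairs whose geodesics pass through David — Lena–Chioma: 1; Lena–Ursula: 1; Lena–Yara: 1; Chioma–Ursula: 1; Chioma–Wes: 1; Chioma–Yara: 1; Ursula–Wes: 1; Ursula–Yara: 1; Wes–Yara: 1.
All other pairs contribute 0.
Summing the contributions gives betweenness(David) = 9.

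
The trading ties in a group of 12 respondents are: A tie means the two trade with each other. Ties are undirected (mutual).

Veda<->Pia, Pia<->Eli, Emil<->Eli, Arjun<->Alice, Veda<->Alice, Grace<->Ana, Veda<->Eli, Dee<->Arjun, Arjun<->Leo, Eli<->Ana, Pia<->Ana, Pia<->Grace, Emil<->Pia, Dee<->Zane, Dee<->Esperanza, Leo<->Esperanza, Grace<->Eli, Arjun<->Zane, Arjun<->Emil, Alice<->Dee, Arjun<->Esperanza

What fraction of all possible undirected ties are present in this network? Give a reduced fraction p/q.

There are 21 edges and 12 nodes, so the maximum possible is C(12,2) = 66.
Density = 21/66 = 7/22.

7/22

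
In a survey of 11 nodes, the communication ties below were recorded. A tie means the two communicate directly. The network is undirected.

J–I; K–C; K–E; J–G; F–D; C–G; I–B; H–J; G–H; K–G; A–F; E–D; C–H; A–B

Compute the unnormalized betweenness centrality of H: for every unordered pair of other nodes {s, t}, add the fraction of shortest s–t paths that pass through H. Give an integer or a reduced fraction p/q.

Pairs whose geodesics pass through H — A–C: 1/3; B–C: 1/2; I–C: 1/2; J–C: 1/2.
All other pairs contribute 0.
Summing the contributions gives betweenness(H) = 11/6.

11/6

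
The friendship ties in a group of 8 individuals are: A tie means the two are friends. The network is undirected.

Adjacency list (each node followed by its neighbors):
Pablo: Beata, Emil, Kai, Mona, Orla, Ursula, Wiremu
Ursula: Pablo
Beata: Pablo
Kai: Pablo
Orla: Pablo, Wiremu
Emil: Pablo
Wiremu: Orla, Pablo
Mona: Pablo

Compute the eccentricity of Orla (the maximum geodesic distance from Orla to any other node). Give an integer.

2

Distances from Orla: Beata:2, Emil:2, Kai:2, Mona:2, Pablo:1, Ursula:2, Wiremu:1.
The largest is 2 (to Beata, Kai, Emil, Ursula, and Mona), so the eccentricity of Orla is 2.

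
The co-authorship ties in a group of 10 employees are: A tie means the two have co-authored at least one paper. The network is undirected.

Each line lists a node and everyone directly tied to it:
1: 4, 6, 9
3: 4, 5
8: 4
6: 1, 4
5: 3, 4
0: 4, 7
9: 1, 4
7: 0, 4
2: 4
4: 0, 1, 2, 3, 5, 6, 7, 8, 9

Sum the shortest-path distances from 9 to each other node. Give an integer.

16

Distances from 9: 0:2, 1:1, 2:2, 3:2, 4:1, 5:2, 6:2, 7:2, 8:2.
Sum = 2 + 1 + 2 + 2 + 1 + 2 + 2 + 2 + 2 = 16.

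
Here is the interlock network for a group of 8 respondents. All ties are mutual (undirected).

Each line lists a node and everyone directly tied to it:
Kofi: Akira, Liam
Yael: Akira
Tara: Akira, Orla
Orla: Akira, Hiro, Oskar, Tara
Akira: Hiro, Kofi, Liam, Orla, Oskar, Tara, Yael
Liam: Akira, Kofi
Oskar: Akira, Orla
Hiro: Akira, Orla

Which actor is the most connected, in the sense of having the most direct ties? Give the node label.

Degrees — Akira:7, Hiro:2, Kofi:2, Liam:2, Orla:4, Oskar:2, Tara:2, Yael:1.
The maximum is 7, attained only by Akira.

Akira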